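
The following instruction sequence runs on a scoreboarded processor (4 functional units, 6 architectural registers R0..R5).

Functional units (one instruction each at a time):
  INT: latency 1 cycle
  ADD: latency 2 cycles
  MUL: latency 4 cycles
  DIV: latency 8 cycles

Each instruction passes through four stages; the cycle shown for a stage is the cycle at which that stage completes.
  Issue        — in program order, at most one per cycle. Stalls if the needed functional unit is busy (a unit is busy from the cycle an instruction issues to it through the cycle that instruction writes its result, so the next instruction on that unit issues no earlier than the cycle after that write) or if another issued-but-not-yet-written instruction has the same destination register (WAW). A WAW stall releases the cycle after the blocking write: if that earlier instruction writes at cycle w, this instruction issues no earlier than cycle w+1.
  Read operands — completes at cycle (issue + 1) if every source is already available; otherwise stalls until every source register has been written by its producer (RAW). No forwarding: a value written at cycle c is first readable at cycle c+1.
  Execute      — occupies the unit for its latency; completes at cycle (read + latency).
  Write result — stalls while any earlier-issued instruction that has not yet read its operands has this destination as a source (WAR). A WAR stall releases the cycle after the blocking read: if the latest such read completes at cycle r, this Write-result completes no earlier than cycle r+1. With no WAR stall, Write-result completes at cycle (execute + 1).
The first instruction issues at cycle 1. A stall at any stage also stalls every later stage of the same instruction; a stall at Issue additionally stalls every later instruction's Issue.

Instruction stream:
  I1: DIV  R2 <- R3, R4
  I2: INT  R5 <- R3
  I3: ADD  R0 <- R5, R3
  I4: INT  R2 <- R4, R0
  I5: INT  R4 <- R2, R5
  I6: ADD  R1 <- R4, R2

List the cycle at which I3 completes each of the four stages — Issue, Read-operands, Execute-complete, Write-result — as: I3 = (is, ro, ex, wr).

I3 = (3, 6, 8, 9)

I1  is:1  ro:2  ex:10  wr:11
I2  is:2  ro:3  ex:4  wr:5
I3  is:3  ro:6  ex:8  wr:9  — RAW R5: wait I2 write@5
I4  is:12  ro:13  ex:14  wr:15  — WAW R2: wait I1 write@11
I5  is:16  ro:17  ex:18  wr:19  — struct: INT busy until I4 writes@15
I6  is:17  ro:20  ex:22  wr:23  — RAW R4: wait I5 write@19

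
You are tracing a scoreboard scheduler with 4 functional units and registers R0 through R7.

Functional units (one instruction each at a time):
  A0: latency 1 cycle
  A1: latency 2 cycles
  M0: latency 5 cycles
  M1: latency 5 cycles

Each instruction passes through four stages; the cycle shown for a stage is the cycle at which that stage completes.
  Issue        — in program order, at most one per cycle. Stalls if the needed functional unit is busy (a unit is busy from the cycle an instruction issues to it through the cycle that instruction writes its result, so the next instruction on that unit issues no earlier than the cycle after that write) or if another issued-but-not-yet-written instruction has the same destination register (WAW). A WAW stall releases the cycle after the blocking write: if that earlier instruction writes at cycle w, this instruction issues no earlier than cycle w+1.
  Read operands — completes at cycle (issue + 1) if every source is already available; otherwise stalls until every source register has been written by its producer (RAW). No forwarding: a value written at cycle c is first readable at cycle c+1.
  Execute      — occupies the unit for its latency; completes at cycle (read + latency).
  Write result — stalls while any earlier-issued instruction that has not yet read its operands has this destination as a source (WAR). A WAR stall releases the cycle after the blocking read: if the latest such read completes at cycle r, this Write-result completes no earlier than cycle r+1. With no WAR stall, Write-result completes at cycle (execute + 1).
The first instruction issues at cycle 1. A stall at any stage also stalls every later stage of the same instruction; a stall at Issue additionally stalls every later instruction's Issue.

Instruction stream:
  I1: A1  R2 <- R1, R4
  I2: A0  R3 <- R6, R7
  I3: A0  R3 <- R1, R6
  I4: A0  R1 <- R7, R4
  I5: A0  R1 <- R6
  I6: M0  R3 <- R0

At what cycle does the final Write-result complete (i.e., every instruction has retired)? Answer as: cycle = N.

[1] I1 dispatched to A1
[2] I1 operands ready, I2 dispatched to A0
[3] I2 operands ready
[4] I1 complete, I2 complete
[5] R2←I1, R3←I2
[6] I3 dispatched to A0
[7] I3 operands ready
[8] I3 complete
[9] R3←I3
[10] I4 dispatched to A0
[11] I4 operands ready
[12] I4 complete
[13] R1←I4
[14] I5 dispatched to A0
[15] I5 operands ready, I6 dispatched to M0
[16] I5 complete, I6 operands ready
[17] R1←I5
[21] I6 complete
[22] R3←I6

cycle = 22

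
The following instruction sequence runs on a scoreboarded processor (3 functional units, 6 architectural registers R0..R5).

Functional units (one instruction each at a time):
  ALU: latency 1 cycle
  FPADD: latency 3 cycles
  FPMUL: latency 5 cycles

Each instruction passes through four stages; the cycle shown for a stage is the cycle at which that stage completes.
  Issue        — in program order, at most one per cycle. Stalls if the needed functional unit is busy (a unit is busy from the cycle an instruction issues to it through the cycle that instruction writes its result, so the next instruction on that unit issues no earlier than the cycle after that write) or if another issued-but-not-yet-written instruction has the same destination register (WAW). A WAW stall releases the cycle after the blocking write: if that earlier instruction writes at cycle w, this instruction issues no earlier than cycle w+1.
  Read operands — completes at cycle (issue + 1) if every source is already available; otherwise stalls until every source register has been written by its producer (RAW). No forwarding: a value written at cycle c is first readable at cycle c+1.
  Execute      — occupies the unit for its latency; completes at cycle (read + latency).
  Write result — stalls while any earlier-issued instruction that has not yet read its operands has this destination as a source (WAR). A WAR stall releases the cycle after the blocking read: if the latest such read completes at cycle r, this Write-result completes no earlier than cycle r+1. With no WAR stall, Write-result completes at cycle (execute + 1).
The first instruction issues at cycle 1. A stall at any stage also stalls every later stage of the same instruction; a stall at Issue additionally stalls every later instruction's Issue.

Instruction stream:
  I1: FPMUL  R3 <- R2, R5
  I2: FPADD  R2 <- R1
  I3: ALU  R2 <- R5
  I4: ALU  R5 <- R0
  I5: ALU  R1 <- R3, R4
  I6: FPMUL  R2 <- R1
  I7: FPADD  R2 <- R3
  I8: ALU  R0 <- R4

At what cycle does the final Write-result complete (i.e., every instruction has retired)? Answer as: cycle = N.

cycle = 32

t=1  issue I1 (FPMUL)
t=2  I1 read-ops, issue I2 (FPADD)
t=3  I2 read-ops
t=6  I2 finished on FPADD
t=7  I1 finished on FPMUL, I2→R2
t=8  I1→R3, issue I3 (ALU)
t=9  I3 read-ops
t=10  I3 finished on ALU
t=11  I3→R2
t=12  issue I4 (ALU)
t=13  I4 read-ops
t=14  I4 finished on ALU
t=15  I4→R5
t=16  issue I5 (ALU)
t=17  I5 read-ops, issue I6 (FPMUL)
t=18  I5 finished on ALU
t=19  I5→R1
t=20  I6 read-ops
t=25  I6 finished on FPMUL
t=26  I6→R2
t=27  issue I7 (FPADD)
t=28  I7 read-ops, issue I8 (ALU)
t=29  I8 read-ops
t=30  I8 finished on ALU
t=31  I7 finished on FPADD, I8→R0
t=32  I7→R2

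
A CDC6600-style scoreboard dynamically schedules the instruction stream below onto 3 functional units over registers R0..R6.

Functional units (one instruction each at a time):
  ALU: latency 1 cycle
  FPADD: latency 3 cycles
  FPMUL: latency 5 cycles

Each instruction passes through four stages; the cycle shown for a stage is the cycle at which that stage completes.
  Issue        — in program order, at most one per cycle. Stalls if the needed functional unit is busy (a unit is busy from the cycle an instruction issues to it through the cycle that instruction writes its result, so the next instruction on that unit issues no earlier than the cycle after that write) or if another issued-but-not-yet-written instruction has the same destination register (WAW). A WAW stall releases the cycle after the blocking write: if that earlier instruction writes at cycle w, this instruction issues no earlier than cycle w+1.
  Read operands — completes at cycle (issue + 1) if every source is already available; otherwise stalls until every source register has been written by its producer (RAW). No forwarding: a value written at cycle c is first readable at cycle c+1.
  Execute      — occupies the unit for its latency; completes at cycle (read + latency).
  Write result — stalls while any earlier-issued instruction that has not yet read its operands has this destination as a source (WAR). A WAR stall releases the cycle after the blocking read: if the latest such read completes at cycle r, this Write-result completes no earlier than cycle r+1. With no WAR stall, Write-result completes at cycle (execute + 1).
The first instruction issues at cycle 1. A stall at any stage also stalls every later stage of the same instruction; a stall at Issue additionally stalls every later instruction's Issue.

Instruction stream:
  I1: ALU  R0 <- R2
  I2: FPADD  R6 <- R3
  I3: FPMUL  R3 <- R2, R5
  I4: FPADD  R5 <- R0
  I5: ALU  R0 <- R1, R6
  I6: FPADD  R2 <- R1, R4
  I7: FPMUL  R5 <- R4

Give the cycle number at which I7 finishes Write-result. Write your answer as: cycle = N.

cycle = 22

cycle 1: I1→ALU
cycle 2: I1 RO | I2→FPADD
cycle 3: I1 EX | I2 RO | I3→FPMUL
cycle 4: I1 WR R0 | I3 RO
cycle 6: I2 EX
cycle 7: I2 WR R6
cycle 8: I4→FPADD
cycle 9: I3 EX | I4 RO | I5→ALU
cycle 10: I3 WR R3 | I5 RO
cycle 11: I5 EX
cycle 12: I4 EX | I5 WR R0
cycle 13: I4 WR R5
cycle 14: I6→FPADD
cycle 15: I6 RO | I7→FPMUL
cycle 16: I7 RO
cycle 18: I6 EX
cycle 19: I6 WR R2
cycle 21: I7 EX
cycle 22: I7 WR R5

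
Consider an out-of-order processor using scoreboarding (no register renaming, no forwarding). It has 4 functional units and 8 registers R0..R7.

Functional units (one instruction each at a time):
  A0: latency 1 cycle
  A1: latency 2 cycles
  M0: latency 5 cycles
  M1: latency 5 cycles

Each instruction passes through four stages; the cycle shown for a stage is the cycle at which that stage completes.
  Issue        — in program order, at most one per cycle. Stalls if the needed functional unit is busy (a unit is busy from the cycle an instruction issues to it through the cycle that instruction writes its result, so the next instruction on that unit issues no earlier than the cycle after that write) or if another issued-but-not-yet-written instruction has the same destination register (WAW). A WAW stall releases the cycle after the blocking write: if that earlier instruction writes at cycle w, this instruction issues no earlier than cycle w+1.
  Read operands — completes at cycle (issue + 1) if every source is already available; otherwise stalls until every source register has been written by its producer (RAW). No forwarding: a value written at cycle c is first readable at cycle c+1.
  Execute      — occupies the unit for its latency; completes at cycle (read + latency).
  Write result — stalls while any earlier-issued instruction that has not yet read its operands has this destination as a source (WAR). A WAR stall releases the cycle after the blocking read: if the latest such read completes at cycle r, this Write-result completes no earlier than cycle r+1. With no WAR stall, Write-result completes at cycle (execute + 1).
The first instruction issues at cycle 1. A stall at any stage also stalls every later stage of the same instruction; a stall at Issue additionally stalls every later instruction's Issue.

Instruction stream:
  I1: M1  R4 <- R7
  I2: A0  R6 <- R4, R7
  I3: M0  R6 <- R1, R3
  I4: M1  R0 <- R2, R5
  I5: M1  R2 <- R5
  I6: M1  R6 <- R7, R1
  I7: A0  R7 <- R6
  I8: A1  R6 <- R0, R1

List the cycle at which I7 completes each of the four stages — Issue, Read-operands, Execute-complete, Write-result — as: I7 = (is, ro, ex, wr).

I7 = (30, 37, 38, 39)

t=1  I1 dispatched to M1
t=2  I1 operands ready | I2 dispatched to A0
t=7  I1 complete
t=8  R4←I1
t=9  I2 operands ready
t=10  I2 complete
t=11  R6←I2
t=12  I3 dispatched to M0
t=13  I3 operands ready | I4 dispatched to M1
t=14  I4 operands ready
t=18  I3 complete
t=19  R6←I3 | I4 complete
t=20  R0←I4
t=21  I5 dispatched to M1
t=22  I5 operands ready
t=27  I5 complete
t=28  R2←I5
t=29  I6 dispatched to M1
t=30  I6 operands ready | I7 dispatched to A0
t=35  I6 complete
t=36  R6←I6
t=37  I7 operands ready | I8 dispatched to A1
t=38  I7 complete | I8 operands ready
t=39  R7←I7
t=40  I8 complete
t=41  R6←I8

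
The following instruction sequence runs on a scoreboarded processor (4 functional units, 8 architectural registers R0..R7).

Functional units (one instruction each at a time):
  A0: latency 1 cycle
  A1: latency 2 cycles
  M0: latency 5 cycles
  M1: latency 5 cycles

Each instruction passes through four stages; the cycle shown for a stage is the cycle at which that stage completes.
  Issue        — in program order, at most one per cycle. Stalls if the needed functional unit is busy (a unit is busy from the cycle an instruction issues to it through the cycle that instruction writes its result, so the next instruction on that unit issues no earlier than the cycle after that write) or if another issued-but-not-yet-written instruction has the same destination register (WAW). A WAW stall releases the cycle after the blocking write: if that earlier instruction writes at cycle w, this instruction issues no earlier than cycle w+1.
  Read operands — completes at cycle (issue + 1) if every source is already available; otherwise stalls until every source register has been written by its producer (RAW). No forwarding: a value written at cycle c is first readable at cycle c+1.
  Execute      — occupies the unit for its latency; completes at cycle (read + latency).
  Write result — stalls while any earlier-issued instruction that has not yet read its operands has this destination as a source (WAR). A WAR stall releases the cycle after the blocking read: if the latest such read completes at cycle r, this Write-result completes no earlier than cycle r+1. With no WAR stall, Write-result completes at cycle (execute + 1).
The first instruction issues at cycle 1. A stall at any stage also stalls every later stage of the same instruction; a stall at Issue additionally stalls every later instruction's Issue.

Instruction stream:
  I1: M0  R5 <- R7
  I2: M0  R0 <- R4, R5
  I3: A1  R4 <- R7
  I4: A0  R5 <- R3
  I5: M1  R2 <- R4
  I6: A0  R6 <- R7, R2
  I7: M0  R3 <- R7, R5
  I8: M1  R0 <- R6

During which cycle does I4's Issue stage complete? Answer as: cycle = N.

c1: I1 issues→M0
c2: I1 reads
c7: I1 exec-done
c8: I1 writes R5
c9: I2 issues→M0
c10: I2 reads, I3 issues→A1
c11: I3 reads, I4 issues→A0
c12: I4 reads, I5 issues→M1
c13: I3 exec-done, I4 exec-done
c14: I3 writes R4, I4 writes R5
c15: I2 exec-done, I5 reads, I6 issues→A0
c16: I2 writes R0
c17: I7 issues→M0
c18: I7 reads
c20: I5 exec-done
c21: I5 writes R2
c22: I6 reads, I8 issues→M1
c23: I6 exec-done, I7 exec-done
c24: I6 writes R6, I7 writes R3
c25: I8 reads
c30: I8 exec-done
c31: I8 writes R0

cycle = 11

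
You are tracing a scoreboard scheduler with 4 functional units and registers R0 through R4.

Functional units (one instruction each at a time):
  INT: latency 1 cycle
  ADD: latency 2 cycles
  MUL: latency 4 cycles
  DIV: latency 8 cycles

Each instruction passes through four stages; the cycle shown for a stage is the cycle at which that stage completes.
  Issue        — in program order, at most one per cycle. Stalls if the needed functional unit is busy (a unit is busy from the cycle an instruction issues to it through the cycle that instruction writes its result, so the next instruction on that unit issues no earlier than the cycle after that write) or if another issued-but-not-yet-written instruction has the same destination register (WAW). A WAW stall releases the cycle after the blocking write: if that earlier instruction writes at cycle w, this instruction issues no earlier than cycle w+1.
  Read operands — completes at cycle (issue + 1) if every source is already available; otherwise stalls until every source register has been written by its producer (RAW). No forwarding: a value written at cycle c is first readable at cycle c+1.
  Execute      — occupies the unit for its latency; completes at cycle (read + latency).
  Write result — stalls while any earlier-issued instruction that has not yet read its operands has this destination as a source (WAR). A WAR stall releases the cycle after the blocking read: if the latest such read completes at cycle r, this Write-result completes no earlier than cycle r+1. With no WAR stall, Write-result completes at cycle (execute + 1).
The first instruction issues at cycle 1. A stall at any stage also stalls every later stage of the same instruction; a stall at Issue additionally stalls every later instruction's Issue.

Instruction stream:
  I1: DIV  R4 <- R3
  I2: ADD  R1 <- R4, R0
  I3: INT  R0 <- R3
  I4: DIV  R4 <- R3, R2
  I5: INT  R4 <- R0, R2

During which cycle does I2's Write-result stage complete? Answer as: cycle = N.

cycle = 15

[1] I1→DIV
[2] I1 RO | I2→ADD
[3] I3→INT
[4] I3 RO
[5] I3 EX
[10] I1 EX
[11] I1 WR R4
[12] I2 RO | I4→DIV
[13] I3 WR R0 | I4 RO
[14] I2 EX
[15] I2 WR R1
[21] I4 EX
[22] I4 WR R4
[23] I5→INT
[24] I5 RO
[25] I5 EX
[26] I5 WR R4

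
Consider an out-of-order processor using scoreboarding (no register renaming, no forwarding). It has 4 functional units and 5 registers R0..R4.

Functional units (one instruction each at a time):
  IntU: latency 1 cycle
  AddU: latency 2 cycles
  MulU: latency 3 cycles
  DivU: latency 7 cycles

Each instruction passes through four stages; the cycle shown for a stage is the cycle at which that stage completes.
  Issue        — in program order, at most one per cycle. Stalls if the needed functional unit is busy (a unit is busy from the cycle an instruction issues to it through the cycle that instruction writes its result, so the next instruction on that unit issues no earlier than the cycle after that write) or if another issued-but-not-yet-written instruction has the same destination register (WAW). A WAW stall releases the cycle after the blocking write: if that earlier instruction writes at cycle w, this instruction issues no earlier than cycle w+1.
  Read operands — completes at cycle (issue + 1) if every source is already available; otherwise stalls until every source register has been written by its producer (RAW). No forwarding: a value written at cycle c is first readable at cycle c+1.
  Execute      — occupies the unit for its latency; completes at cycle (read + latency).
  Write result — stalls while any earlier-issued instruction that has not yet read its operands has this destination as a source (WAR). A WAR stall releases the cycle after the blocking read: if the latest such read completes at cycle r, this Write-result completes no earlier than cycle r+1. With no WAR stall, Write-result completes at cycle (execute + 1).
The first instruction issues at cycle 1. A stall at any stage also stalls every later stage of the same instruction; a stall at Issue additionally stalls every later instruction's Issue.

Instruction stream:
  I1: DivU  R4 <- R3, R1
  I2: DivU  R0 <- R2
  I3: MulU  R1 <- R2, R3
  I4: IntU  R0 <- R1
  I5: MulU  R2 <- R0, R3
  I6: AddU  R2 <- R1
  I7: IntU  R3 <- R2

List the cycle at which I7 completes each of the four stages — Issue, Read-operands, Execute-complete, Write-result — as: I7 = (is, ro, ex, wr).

c1: I1 dispatched to DivU
c2: I1 operands ready
c9: I1 complete
c10: R4←I1
c11: I2 dispatched to DivU
c12: I2 operands ready · I3 dispatched to MulU
c13: I3 operands ready
c16: I3 complete
c17: R1←I3
c19: I2 complete
c20: R0←I2
c21: I4 dispatched to IntU
c22: I4 operands ready · I5 dispatched to MulU
c23: I4 complete
c24: R0←I4
c25: I5 operands ready
c28: I5 complete
c29: R2←I5
c30: I6 dispatched to AddU
c31: I6 operands ready · I7 dispatched to IntU
c33: I6 complete
c34: R2←I6
c35: I7 operands ready
c36: I7 complete
c37: R3←I7

I7 = (31, 35, 36, 37)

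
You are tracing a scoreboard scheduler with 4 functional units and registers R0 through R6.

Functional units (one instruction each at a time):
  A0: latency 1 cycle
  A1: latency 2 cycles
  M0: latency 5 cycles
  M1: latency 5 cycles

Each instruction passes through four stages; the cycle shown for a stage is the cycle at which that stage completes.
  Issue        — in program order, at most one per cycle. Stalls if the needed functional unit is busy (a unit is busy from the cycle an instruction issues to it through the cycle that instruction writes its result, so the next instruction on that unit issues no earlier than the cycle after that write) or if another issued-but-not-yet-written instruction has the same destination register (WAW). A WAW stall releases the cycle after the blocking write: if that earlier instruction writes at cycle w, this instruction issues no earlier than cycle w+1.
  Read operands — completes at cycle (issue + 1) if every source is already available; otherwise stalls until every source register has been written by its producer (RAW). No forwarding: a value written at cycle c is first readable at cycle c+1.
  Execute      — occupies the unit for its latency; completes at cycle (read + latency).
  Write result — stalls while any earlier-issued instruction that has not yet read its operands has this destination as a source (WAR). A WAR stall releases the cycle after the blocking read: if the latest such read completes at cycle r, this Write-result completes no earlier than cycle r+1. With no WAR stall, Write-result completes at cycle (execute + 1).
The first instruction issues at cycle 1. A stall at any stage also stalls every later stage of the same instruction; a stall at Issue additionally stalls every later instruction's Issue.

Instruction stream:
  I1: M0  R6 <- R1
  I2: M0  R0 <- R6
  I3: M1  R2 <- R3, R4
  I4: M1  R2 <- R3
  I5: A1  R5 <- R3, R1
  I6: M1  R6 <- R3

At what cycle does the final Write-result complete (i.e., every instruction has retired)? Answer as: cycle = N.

[1] I1→M0
[2] I1 RO
[7] I1 EX
[8] I1 WR R6
[9] I2→M0
[10] I2 RO | I3→M1
[11] I3 RO
[15] I2 EX
[16] I2 WR R0 | I3 EX
[17] I3 WR R2
[18] I4→M1
[19] I4 RO | I5→A1
[20] I5 RO
[22] I5 EX
[23] I5 WR R5
[24] I4 EX
[25] I4 WR R2
[26] I6→M1
[27] I6 RO
[32] I6 EX
[33] I6 WR R6

cycle = 33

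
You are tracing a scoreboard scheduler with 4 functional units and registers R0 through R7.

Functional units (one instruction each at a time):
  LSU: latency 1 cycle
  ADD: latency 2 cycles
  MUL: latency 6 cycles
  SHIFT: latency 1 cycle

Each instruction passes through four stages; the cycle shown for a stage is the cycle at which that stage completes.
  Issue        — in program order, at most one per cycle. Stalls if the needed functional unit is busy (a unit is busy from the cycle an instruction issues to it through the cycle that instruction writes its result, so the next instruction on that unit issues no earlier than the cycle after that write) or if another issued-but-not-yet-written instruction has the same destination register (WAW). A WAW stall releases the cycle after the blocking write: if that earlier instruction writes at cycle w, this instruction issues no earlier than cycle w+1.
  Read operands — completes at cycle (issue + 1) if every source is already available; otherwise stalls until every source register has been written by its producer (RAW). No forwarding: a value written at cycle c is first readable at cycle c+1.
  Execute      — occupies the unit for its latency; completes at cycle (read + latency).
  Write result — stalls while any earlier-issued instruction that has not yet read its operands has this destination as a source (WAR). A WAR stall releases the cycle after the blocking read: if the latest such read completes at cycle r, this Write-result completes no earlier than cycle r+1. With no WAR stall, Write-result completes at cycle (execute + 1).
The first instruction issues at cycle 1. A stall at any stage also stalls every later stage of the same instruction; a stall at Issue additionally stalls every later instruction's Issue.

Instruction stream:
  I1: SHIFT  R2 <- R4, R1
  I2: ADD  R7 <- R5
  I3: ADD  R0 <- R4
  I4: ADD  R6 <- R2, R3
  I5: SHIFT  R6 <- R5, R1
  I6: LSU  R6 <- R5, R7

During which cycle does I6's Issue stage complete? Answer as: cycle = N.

cycle = 21

c1: I1 issues→SHIFT
c2: I1 reads | I2 issues→ADD
c3: I1 exec-done | I2 reads
c4: I1 writes R2
c5: I2 exec-done
c6: I2 writes R7
c7: I3 issues→ADD
c8: I3 reads
c10: I3 exec-done
c11: I3 writes R0
c12: I4 issues→ADD
c13: I4 reads
c15: I4 exec-done
c16: I4 writes R6
c17: I5 issues→SHIFT
c18: I5 reads
c19: I5 exec-done
c20: I5 writes R6
c21: I6 issues→LSU
c22: I6 reads
c23: I6 exec-done
c24: I6 writes R6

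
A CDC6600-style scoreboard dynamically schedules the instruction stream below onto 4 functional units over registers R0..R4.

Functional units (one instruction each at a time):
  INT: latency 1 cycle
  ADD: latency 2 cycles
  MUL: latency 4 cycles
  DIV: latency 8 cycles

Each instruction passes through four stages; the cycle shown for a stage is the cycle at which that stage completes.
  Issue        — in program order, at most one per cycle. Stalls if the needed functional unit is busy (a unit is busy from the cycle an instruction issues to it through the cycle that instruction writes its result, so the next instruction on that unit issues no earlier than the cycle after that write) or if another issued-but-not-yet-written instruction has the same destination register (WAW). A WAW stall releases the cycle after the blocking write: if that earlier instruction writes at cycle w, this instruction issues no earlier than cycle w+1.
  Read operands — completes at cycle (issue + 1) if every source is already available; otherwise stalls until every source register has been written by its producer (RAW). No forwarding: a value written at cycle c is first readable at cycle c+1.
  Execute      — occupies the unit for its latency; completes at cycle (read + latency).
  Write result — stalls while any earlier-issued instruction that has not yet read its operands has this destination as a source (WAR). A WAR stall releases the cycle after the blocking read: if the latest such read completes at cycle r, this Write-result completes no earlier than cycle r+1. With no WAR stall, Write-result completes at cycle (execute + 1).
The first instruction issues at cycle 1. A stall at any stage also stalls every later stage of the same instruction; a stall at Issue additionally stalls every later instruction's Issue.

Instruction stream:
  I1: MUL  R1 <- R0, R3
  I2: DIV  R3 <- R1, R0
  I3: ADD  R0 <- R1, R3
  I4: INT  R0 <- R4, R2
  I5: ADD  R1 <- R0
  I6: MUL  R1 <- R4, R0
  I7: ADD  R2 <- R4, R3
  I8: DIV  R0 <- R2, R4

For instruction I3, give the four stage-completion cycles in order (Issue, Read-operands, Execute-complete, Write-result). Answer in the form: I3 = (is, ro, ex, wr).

[I1] 1/2/6/7
[I2] 2/8/16/17  (RAW R1: wait I1 write@7)
[I3] 3/18/20/21  (RAW R3: wait I2 write@17)
[I4] 22/23/24/25  (WAW R0: wait I3 write@21)
[I5] 23/26/28/29  (RAW R0: wait I4 write@25)
[I6] 30/31/35/36  (WAW R1: wait I5 write@29)
[I7] 31/32/34/35
[I8] 32/36/44/45  (RAW R2: wait I7 write@35)

I3 = (3, 18, 20, 21)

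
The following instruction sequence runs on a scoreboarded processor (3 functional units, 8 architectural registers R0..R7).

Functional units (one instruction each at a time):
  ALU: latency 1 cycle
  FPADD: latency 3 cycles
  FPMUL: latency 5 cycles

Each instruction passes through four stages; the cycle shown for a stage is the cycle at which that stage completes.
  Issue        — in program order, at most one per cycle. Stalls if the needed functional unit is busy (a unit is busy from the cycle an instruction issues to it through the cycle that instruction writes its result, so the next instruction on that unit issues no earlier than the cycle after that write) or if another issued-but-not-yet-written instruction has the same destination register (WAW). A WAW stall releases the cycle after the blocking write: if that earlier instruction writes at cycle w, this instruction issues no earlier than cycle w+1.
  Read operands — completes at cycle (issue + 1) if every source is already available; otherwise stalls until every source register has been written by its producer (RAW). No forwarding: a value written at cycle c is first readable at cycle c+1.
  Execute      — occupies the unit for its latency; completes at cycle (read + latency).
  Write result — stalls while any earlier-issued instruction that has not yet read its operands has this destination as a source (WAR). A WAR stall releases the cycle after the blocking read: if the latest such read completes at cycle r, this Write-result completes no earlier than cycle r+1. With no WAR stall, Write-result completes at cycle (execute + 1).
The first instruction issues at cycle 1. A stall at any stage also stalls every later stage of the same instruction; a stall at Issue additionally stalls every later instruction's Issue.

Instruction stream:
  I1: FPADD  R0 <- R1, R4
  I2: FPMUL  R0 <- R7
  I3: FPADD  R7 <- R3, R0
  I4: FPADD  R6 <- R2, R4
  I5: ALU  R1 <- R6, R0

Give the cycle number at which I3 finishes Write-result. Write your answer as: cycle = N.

I1 -> (1, 2, 5, 6)
I2 -> (7, 8, 13, 14)  // WAW R0: wait I1 write@6
I3 -> (8, 15, 18, 19)  // RAW R0: wait I2 write@14
I4 -> (20, 21, 24, 25)  // struct: FPADD busy until I3 writes@19
I5 -> (21, 26, 27, 28)  // RAW R6: wait I4 write@25

cycle = 19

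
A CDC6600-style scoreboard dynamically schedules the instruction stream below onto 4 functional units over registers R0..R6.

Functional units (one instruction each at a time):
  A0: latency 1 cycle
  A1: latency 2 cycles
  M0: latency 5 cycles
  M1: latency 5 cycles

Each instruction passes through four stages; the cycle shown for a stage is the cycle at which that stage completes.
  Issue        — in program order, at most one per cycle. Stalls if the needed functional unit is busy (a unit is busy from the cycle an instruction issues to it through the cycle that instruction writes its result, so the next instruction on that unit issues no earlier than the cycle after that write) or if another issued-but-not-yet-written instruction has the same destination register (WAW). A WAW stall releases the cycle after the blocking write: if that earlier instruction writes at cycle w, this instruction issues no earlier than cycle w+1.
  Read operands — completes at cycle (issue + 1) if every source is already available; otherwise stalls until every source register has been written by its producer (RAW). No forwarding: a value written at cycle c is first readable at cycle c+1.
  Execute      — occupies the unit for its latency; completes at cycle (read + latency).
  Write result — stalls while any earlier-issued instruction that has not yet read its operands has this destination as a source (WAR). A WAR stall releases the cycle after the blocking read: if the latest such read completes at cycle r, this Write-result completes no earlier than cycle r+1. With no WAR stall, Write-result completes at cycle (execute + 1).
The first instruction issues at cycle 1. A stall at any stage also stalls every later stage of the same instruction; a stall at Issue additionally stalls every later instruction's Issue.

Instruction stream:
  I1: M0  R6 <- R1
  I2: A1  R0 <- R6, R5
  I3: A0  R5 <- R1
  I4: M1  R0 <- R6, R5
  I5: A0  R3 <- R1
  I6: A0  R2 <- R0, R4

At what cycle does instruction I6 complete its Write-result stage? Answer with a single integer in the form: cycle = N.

I1 -> (1, 2, 7, 8)
I2 -> (2, 9, 11, 12)  // RAW R6: wait I1 write@8
I3 -> (3, 4, 5, 10)  // WAR R5: wait I2 read@9
I4 -> (13, 14, 19, 20)  // WAW R0: wait I2 write@12
I5 -> (14, 15, 16, 17)
I6 -> (18, 21, 22, 23)  // struct: A0 busy until I5 writes@17, RAW R0: wait I4 write@20

cycle = 23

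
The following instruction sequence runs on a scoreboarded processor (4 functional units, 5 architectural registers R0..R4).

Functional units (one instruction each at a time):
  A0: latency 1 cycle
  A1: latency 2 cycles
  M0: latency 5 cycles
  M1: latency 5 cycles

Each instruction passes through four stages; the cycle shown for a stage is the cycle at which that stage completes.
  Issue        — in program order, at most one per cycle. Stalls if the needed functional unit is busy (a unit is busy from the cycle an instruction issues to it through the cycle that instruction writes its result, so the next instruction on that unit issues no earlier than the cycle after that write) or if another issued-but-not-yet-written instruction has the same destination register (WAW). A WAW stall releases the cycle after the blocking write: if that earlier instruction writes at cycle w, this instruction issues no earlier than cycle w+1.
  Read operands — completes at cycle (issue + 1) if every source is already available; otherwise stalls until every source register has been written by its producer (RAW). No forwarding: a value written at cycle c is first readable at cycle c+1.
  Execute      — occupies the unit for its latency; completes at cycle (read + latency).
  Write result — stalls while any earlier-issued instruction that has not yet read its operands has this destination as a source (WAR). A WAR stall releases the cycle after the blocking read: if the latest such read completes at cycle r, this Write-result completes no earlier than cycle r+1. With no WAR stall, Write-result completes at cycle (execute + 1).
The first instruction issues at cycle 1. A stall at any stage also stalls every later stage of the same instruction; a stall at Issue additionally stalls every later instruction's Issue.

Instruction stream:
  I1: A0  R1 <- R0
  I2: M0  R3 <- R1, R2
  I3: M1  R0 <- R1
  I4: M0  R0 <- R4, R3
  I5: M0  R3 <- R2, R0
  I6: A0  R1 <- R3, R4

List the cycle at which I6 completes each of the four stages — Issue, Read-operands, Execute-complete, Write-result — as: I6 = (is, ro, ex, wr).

cycle 1: I1 issues→A0
cycle 2: I1 reads · I2 issues→M0
cycle 3: I1 exec-done · I3 issues→M1
cycle 4: I1 writes R1
cycle 5: I2 reads · I3 reads
cycle 10: I2 exec-done · I3 exec-done
cycle 11: I2 writes R3 · I3 writes R0
cycle 12: I4 issues→M0
cycle 13: I4 reads
cycle 18: I4 exec-done
cycle 19: I4 writes R0
cycle 20: I5 issues→M0
cycle 21: I5 reads · I6 issues→A0
cycle 26: I5 exec-done
cycle 27: I5 writes R3
cycle 28: I6 reads
cycle 29: I6 exec-done
cycle 30: I6 writes R1

I6 = (21, 28, 29, 30)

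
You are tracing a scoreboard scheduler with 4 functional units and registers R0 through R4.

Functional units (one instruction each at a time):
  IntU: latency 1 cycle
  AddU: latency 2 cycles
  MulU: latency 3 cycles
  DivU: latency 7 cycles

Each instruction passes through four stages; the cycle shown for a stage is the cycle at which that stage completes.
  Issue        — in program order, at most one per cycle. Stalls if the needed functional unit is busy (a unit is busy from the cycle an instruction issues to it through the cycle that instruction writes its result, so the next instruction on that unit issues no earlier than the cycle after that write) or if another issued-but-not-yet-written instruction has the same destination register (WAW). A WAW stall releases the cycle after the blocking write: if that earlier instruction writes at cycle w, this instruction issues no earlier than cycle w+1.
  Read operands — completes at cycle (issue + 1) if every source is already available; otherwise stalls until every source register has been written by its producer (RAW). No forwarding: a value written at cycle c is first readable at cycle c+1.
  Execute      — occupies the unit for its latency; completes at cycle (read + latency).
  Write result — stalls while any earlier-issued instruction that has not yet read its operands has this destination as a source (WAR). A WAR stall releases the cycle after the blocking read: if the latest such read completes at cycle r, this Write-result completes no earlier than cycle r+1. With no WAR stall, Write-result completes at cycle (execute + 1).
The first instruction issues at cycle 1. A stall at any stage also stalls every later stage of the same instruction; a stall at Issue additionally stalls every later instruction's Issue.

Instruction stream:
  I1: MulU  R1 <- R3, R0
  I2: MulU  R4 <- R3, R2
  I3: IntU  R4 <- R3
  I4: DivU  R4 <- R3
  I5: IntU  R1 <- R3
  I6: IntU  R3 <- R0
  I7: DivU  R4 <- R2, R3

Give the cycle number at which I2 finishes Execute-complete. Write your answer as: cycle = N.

cycle = 11

c1: I1 dispatched to MulU
c2: I1 operands ready
c5: I1 complete
c6: R1←I1
c7: I2 dispatched to MulU
c8: I2 operands ready
c11: I2 complete
c12: R4←I2
c13: I3 dispatched to IntU
c14: I3 operands ready
c15: I3 complete
c16: R4←I3
c17: I4 dispatched to DivU
c18: I4 operands ready, I5 dispatched to IntU
c19: I5 operands ready
c20: I5 complete
c21: R1←I5
c22: I6 dispatched to IntU
c23: I6 operands ready
c24: I6 complete
c25: I4 complete, R3←I6
c26: R4←I4
c27: I7 dispatched to DivU
c28: I7 operands ready
c35: I7 complete
c36: R4←I7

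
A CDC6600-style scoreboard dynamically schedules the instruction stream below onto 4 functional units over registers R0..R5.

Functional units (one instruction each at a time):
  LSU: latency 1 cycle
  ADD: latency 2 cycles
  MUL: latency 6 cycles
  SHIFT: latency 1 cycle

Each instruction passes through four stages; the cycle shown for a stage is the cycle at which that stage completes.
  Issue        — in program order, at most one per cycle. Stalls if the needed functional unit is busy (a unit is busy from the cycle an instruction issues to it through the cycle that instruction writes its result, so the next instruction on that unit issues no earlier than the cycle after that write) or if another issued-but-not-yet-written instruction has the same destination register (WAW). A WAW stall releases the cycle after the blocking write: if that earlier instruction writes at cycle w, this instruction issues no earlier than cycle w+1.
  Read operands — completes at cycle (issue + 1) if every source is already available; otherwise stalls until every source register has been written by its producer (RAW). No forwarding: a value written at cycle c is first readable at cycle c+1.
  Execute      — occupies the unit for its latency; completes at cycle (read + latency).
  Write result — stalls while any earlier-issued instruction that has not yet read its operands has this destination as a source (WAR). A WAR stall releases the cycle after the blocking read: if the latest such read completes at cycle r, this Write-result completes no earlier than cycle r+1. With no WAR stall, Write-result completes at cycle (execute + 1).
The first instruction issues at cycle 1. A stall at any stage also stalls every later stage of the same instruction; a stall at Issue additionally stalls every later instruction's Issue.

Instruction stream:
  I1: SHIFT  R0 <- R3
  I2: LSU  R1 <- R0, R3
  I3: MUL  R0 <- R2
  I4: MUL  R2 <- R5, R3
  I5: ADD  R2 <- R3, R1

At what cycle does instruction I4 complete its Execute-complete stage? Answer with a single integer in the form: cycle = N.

I1: IS=1 RO=2 EX=3 WR=4
I2: IS=2 RO=5 EX=6 WR=7  [RAW R0: wait I1 write@4]
I3: IS=5 RO=6 EX=12 WR=13  [WAW R0: wait I1 write@4]
I4: IS=14 RO=15 EX=21 WR=22  [struct: MUL busy until I3 writes@13]
I5: IS=23 RO=24 EX=26 WR=27  [WAW R2: wait I4 write@22]

cycle = 21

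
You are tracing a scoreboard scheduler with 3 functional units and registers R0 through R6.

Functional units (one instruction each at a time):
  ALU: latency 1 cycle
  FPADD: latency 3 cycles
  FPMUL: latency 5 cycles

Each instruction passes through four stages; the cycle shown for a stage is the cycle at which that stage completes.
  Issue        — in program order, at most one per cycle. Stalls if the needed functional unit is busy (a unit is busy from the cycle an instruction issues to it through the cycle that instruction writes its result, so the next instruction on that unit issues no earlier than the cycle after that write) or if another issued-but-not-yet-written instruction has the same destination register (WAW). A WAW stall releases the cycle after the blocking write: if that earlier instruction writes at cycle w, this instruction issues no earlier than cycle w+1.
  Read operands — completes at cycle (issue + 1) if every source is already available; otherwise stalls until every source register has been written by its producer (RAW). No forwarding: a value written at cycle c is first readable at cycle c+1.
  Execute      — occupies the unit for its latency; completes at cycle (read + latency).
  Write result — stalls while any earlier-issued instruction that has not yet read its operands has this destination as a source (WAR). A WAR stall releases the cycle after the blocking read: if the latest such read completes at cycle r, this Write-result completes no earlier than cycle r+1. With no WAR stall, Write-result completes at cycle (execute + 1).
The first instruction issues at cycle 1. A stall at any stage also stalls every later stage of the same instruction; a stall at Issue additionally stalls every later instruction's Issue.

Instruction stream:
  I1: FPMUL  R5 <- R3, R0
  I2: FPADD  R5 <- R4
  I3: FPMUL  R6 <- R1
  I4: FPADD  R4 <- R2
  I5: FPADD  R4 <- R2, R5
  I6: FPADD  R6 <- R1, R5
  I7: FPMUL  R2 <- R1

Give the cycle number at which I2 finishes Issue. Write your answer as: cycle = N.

cycle = 9

[1] I1 dispatched to FPMUL
[2] I1 operands ready
[7] I1 complete
[8] R5←I1
[9] I2 dispatched to FPADD
[10] I2 operands ready · I3 dispatched to FPMUL
[11] I3 operands ready
[13] I2 complete
[14] R5←I2
[15] I4 dispatched to FPADD
[16] I3 complete · I4 operands ready
[17] R6←I3
[19] I4 complete
[20] R4←I4
[21] I5 dispatched to FPADD
[22] I5 operands ready
[25] I5 complete
[26] R4←I5
[27] I6 dispatched to FPADD
[28] I6 operands ready · I7 dispatched to FPMUL
[29] I7 operands ready
[31] I6 complete
[32] R6←I6
[34] I7 complete
[35] R2←I7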